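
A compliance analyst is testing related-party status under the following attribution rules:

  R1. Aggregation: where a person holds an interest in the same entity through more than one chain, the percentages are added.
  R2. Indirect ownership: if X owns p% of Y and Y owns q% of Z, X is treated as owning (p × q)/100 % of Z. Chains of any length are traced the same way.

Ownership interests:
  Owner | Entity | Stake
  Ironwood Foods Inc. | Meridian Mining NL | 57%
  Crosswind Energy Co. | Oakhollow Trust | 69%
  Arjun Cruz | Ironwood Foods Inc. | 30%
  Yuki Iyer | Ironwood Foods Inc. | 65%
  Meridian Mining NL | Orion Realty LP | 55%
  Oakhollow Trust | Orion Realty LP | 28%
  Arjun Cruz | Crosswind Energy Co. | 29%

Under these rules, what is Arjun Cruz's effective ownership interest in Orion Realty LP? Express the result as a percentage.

Chain via Ironwood Foods Inc. → Meridian Mining NL (R2): 30% × 57% × 55% = 9.405% of Orion Realty LP.
Chain via Crosswind Energy Co. → Oakhollow Trust (R2): 29% × 69% × 28% = 5.6028% of Orion Realty LP.
Aggregating (R1): 9.405% + 5.6028% = 15.0078%.

15.0078%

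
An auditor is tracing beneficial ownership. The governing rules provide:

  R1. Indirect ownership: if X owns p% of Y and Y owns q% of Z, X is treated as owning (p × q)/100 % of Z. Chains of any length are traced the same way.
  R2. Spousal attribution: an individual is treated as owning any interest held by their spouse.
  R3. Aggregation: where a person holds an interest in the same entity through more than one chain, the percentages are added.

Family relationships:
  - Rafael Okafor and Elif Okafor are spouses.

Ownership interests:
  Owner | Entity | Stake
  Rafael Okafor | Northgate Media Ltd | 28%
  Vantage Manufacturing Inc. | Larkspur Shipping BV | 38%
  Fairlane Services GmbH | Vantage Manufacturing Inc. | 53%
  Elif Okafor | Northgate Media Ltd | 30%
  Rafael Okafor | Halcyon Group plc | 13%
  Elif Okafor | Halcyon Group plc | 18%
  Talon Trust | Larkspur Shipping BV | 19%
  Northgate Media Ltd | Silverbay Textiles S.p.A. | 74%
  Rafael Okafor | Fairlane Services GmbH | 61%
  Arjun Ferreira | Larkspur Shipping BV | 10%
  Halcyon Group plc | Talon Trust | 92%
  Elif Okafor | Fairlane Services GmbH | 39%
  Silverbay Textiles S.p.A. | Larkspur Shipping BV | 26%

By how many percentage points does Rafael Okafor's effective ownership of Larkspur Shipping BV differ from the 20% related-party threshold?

By spousal attribution (R2), Rafael Okafor is treated as also owning Elif Okafor's interest in Northgate Media Ltd, giving 28% + 30% = 58%.
By spousal attribution (R2), Rafael Okafor is treated as also owning Elif Okafor's interest in Halcyon Group plc, giving 13% + 18% = 31%.
By spousal attribution (R2), Rafael Okafor is treated as also owning Elif Okafor's interest in Fairlane Services GmbH, giving 61% + 39% = 100%.
Chain via Northgate Media Ltd → Silverbay Textiles S.p.A. (R1): 58% × 74% × 26% = 11.1592% of Larkspur Shipping BV.
Chain via Halcyon Group plc → Talon Trust (R1): 31% × 92% × 19% = 5.4188% of Larkspur Shipping BV.
Chain via Fairlane Services GmbH → Vantage Manufacturing Inc. (R1): 100% × 53% × 38% = 20.14% of Larkspur Shipping BV.
Aggregating (R3): 11.1592% + 5.4188% + 20.14% = 36.718%.
36.718% exceeds the 20% threshold by 16.718 percentage points.

16.718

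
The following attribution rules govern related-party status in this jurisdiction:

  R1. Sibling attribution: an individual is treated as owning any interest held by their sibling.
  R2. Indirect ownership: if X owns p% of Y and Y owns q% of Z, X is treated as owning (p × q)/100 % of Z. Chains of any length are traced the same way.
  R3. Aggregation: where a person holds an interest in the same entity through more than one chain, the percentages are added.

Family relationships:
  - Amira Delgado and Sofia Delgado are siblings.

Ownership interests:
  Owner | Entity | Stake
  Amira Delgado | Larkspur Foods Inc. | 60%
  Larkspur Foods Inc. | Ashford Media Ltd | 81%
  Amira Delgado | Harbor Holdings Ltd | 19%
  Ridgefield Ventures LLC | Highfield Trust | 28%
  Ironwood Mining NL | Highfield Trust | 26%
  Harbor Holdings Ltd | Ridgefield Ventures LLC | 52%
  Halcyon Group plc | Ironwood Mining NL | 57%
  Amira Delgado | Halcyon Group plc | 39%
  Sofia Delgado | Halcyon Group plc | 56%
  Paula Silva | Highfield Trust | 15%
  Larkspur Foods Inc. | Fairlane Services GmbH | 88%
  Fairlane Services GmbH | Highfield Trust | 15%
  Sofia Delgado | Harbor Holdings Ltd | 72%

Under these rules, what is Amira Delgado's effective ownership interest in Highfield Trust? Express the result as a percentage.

35.2486%

By sibling attribution (R1), Amira Delgado is treated as also owning Sofia Delgado's interest in Halcyon Group plc, giving 39% + 56% = 95%.
By sibling attribution (R1), Amira Delgado is treated as also owning Sofia Delgado's interest in Harbor Holdings Ltd, giving 19% + 72% = 91%.
Chain via Larkspur Foods Inc. → Fairlane Services GmbH (R2): 60% × 88% × 15% = 7.92% of Highfield Trust.
Chain via Halcyon Group plc → Ironwood Mining NL (R2): 95% × 57% × 26% = 14.079% of Highfield Trust.
Chain via Harbor Holdings Ltd → Ridgefield Ventures LLC (R2): 91% × 52% × 28% = 13.2496% of Highfield Trust.
Aggregating (R3): 7.92% + 14.079% + 13.2496% = 35.2486%.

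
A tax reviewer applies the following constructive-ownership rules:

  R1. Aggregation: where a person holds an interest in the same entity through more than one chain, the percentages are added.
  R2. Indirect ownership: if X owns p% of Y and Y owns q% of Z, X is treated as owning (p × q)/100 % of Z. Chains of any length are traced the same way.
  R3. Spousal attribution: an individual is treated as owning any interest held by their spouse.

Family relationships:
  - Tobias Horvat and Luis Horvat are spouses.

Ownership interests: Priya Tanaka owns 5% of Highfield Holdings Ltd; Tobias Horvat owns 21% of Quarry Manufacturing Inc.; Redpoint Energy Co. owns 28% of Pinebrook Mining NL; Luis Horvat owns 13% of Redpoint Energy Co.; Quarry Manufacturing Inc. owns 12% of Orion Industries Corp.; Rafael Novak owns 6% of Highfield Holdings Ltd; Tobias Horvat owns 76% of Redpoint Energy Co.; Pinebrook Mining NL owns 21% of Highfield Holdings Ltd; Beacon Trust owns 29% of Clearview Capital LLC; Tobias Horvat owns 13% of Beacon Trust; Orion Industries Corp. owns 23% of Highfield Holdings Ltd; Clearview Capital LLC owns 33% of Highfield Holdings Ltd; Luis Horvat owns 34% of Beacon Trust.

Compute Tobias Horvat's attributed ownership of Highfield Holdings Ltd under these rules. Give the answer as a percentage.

By spousal attribution (R3), Tobias Horvat is treated as also owning Luis Horvat's interest in Beacon Trust, giving 13% + 34% = 47%.
By spousal attribution (R3), Tobias Horvat is treated as also owning Luis Horvat's interest in Redpoint Energy Co, giving 76% + 13% = 89%.
Chain via Beacon Trust → Clearview Capital LLC (R2): 47% × 29% × 33% = 4.4979% of Highfield Holdings Ltd.
Chain via Redpoint Energy Co. → Pinebrook Mining NL (R2): 89% × 28% × 21% = 5.2332% of Highfield Holdings Ltd.
Chain via Quarry Manufacturing Inc. → Orion Industries Corp. (R2): 21% × 12% × 23% = 0.5796% of Highfield Holdings Ltd.
Aggregating (R1): 4.4979% + 5.2332% + 0.5796% = 10.3107%.

10.3107%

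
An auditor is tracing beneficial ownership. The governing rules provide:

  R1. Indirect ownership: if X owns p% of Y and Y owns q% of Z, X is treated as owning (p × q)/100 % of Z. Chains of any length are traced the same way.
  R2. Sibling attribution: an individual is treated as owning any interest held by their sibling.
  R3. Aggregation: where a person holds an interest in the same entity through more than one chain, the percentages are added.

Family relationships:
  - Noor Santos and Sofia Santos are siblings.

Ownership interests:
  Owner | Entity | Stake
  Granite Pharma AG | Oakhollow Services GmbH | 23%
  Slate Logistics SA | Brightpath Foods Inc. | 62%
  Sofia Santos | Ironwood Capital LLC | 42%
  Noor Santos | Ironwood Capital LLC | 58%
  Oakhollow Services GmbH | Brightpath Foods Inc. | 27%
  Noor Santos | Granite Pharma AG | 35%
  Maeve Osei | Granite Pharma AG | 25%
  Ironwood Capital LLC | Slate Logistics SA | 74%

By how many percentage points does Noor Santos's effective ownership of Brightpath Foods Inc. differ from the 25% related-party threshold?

By sibling attribution (R2), Noor Santos is treated as also owning Sofia Santos's interest in Ironwood Capital LLC, giving 58% + 42% = 100%.
Chain via Ironwood Capital LLC → Slate Logistics SA (R1): 100% × 74% × 62% = 45.88% of Brightpath Foods Inc.
Chain via Granite Pharma AG → Oakhollow Services GmbH (R1): 35% × 23% × 27% = 2.1735% of Brightpath Foods Inc.
Aggregating (R3): 45.88% + 2.1735% = 48.0535%.
48.0535% exceeds the 25% threshold by 23.0535 percentage points.

23.0535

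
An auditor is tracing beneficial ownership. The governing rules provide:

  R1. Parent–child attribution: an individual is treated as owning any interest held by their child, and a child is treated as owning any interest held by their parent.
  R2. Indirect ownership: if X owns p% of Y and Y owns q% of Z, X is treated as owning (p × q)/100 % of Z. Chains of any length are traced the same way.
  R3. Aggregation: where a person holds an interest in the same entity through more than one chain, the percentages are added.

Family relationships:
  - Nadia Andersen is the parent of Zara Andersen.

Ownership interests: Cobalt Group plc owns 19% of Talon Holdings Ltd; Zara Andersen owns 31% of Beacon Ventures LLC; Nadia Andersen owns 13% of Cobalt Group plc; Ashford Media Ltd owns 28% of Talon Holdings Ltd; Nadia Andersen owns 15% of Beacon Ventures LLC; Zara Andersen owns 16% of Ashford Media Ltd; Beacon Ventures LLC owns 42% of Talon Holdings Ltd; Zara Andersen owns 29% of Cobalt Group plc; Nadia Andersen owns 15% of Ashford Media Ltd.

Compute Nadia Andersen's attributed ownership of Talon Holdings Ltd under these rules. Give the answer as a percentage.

35.98%

By parent–child attribution (R1), Nadia Andersen is treated as also owning Zara Andersen's interest in Ashford Media Ltd, giving 15% + 16% = 31%.
By parent–child attribution (R1), Nadia Andersen is treated as also owning Zara Andersen's interest in Cobalt Group plc, giving 13% + 29% = 42%.
By parent–child attribution (R1), Nadia Andersen is treated as also owning Zara Andersen's interest in Beacon Ventures LLC, giving 15% + 31% = 46%.
Chain via Ashford Media Ltd (R2): 31% × 28% = 8.68% of Talon Holdings Ltd.
Chain via Cobalt Group plc (R2): 42% × 19% = 7.98% of Talon Holdings Ltd.
Chain via Beacon Ventures LLC (R2): 46% × 42% = 19.32% of Talon Holdings Ltd.
Aggregating (R3): 8.68% + 7.98% + 19.32% = 35.98%.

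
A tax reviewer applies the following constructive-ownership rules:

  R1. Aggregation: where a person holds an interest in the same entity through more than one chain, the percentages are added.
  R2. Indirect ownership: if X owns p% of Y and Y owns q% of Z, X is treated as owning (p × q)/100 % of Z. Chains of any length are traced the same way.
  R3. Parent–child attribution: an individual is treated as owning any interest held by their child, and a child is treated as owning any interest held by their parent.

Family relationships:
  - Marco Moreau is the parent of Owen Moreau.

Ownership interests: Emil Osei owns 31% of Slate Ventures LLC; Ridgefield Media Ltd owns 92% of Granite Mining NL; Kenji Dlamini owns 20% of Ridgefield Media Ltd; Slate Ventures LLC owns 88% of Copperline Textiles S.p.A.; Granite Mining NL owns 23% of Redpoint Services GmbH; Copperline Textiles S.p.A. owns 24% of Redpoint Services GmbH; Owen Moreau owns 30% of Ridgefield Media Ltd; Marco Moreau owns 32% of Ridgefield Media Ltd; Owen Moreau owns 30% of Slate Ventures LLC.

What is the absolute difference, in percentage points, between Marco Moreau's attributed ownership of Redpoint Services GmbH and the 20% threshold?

0.5448

By parent–child attribution (R3), Marco Moreau is treated as also owning Owen Moreau's interest in Ridgefield Media Ltd, giving 32% + 30% = 62%.
By parent–child attribution (R3), Marco Moreau is treated as owning Owen Moreau's 30% interest in Slate Ventures LLC.
Chain via Ridgefield Media Ltd → Granite Mining NL (R2): 62% × 92% × 23% = 13.1192% of Redpoint Services GmbH.
Chain via Slate Ventures LLC → Copperline Textiles S.p.A. (R2): 30% × 88% × 24% = 6.336% of Redpoint Services GmbH.
Aggregating (R1): 13.1192% + 6.336% = 19.4552%.
19.4552% falls short of the 20% threshold by 0.5448 percentage points.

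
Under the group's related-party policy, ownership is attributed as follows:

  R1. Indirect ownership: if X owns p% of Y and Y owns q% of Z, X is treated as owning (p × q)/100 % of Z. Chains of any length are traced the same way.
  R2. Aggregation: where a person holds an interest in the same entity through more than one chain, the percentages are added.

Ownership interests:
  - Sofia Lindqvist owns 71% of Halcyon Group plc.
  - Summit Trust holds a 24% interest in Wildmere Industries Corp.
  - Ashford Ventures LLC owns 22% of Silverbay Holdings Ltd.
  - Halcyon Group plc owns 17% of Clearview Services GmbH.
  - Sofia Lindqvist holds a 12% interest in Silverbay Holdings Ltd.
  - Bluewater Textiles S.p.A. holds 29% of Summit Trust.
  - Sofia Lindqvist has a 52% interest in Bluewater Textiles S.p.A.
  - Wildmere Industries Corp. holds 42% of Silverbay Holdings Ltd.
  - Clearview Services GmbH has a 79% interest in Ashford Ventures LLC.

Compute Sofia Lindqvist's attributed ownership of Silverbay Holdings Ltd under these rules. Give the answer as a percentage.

15.61783%

Chain via Halcyon Group plc → Clearview Services GmbH → Ashford Ventures LLC (R1): 71% × 17% × 79% × 22% = 2.097766% of Silverbay Holdings Ltd.
Chain via Bluewater Textiles S.p.A. → Summit Trust → Wildmere Industries Corp. (R1): 52% × 29% × 24% × 42% = 1.520064% of Silverbay Holdings Ltd.
Direct interest in Silverbay Holdings Ltd: 12%.
Aggregating (R2): 2.097766% + 1.520064% + 12% = 15.61783%.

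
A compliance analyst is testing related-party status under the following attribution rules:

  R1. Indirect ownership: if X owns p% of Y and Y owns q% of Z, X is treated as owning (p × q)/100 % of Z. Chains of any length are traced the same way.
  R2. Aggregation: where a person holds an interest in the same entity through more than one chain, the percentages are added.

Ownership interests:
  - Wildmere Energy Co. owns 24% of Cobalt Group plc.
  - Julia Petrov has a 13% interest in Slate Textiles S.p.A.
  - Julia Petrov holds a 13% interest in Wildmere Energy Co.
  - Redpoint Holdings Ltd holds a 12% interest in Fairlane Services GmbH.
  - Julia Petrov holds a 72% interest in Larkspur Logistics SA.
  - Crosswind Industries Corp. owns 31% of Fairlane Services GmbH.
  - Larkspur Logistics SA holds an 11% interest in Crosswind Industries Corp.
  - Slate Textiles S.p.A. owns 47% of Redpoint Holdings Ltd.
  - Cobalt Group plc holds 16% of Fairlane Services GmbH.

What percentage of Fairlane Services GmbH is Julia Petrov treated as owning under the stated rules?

Chain via Wildmere Energy Co. → Cobalt Group plc (R1): 13% × 24% × 16% = 0.4992% of Fairlane Services GmbH.
Chain via Larkspur Logistics SA → Crosswind Industries Corp. (R1): 72% × 11% × 31% = 2.4552% of Fairlane Services GmbH.
Chain via Slate Textiles S.p.A. → Redpoint Holdings Ltd (R1): 13% × 47% × 12% = 0.7332% of Fairlane Services GmbH.
Aggregating (R2): 0.4992% + 2.4552% + 0.7332% = 3.6876%.

3.6876%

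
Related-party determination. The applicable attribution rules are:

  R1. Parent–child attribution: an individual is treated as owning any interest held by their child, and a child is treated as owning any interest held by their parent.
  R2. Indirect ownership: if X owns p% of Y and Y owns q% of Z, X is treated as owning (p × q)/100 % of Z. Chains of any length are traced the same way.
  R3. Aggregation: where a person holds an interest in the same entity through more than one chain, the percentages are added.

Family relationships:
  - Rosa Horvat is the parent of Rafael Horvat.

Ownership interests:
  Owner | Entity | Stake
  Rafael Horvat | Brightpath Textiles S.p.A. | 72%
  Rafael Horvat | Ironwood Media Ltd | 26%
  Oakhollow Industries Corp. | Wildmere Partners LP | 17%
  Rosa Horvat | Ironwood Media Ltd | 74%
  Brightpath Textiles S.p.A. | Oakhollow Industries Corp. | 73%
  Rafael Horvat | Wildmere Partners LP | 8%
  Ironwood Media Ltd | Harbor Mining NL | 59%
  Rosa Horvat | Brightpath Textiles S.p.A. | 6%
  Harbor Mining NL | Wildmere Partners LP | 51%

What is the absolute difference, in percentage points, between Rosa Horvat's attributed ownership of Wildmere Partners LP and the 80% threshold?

By parent–child attribution (R1), Rosa Horvat is treated as also owning Rafael Horvat's interest in Ironwood Media Ltd, giving 74% + 26% = 100%.
By parent–child attribution (R1), Rosa Horvat is treated as also owning Rafael Horvat's interest in Brightpath Textiles S.p.A, giving 6% + 72% = 78%.
By parent–child attribution (R1), Rosa Horvat is treated as owning Rafael Horvat's 8% interest in Wildmere Partners LP.
Chain via Ironwood Media Ltd → Harbor Mining NL (R2): 100% × 59% × 51% = 30.09% of Wildmere Partners LP.
Chain via Brightpath Textiles S.p.A. → Oakhollow Industries Corp. (R2): 78% × 73% × 17% = 9.6798% of Wildmere Partners LP.
Direct interest in Wildmere Partners LP: 8%.
Aggregating (R3): 30.09% + 9.6798% + 8% = 47.7698%.
47.7698% falls short of the 80% threshold by 32.2302 percentage points.

32.2302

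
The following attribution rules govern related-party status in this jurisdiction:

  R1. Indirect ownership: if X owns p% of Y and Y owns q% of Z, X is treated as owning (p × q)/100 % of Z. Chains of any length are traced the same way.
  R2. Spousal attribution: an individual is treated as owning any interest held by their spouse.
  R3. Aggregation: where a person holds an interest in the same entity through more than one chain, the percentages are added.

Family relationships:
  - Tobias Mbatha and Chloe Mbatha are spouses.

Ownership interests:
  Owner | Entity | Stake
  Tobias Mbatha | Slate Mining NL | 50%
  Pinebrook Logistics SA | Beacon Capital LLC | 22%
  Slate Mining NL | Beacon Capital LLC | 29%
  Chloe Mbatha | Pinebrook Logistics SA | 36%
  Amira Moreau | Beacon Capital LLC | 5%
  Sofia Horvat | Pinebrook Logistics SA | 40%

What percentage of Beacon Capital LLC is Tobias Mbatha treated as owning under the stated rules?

By spousal attribution (R2), Tobias Mbatha is treated as owning Chloe Mbatha's 36% interest in Pinebrook Logistics SA.
Chain via Slate Mining NL (R1): 50% × 29% = 14.5% of Beacon Capital LLC.
Chain via Pinebrook Logistics SA (R1): 36% × 22% = 7.92% of Beacon Capital LLC.
Aggregating (R3): 14.5% + 7.92% = 22.42%.

22.42%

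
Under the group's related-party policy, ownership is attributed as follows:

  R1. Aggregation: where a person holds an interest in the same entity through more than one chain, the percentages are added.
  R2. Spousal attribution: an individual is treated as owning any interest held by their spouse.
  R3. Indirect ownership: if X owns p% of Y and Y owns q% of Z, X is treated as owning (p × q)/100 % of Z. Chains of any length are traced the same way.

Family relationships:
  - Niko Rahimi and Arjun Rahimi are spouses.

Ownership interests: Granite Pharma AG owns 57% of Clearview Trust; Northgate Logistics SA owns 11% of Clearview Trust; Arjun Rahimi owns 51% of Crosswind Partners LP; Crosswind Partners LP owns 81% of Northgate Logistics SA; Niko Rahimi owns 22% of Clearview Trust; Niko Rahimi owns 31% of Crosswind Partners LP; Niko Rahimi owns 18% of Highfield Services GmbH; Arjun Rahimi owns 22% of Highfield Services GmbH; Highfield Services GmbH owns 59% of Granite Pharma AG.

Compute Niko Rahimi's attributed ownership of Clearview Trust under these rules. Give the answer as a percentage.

By spousal attribution (R2), Niko Rahimi is treated as also owning Arjun Rahimi's interest in Crosswind Partners LP, giving 31% + 51% = 82%.
By spousal attribution (R2), Niko Rahimi is treated as also owning Arjun Rahimi's interest in Highfield Services GmbH, giving 18% + 22% = 40%.
Chain via Crosswind Partners LP → Northgate Logistics SA (R3): 82% × 81% × 11% = 7.3062% of Clearview Trust.
Chain via Highfield Services GmbH → Granite Pharma AG (R3): 40% × 59% × 57% = 13.452% of Clearview Trust.
Direct interest in Clearview Trust: 22%.
Aggregating (R1): 7.3062% + 13.452% + 22% = 42.7582%.

42.7582%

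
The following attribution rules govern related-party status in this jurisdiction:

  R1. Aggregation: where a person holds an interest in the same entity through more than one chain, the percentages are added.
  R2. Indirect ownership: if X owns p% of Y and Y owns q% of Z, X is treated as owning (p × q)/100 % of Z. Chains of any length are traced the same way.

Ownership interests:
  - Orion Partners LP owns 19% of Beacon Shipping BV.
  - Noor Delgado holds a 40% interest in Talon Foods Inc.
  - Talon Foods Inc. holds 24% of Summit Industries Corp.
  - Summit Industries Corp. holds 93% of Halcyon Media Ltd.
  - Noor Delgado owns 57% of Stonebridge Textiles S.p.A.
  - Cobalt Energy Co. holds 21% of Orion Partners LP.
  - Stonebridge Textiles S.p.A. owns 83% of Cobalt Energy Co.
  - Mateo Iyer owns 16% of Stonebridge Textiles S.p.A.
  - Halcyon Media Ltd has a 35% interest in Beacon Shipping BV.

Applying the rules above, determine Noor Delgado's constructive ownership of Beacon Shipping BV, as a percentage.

5.012469%

Chain via Talon Foods Inc. → Summit Industries Corp. → Halcyon Media Ltd (R2): 40% × 24% × 93% × 35% = 3.1248% of Beacon Shipping BV.
Chain via Stonebridge Textiles S.p.A. → Cobalt Energy Co. → Orion Partners LP (R2): 57% × 83% × 21% × 19% = 1.887669% of Beacon Shipping BV.
Aggregating (R1): 3.1248% + 1.887669% = 5.012469%.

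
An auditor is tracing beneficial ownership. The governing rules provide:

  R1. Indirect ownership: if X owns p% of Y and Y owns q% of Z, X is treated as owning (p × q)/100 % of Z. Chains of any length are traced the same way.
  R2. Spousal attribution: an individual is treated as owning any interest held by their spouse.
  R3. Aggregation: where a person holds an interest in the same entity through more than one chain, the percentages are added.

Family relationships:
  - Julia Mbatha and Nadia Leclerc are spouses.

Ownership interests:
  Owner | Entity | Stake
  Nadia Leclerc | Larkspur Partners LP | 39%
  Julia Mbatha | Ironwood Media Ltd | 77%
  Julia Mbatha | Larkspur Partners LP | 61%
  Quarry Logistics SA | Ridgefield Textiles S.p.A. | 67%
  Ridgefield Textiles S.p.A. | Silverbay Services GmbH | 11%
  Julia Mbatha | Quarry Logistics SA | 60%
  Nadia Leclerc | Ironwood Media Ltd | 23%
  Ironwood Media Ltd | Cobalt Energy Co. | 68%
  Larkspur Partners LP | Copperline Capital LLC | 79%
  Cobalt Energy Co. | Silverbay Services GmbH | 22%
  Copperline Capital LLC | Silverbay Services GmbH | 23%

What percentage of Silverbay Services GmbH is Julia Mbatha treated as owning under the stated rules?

37.552%

By spousal attribution (R2), Julia Mbatha is treated as also owning Nadia Leclerc's interest in Ironwood Media Ltd, giving 77% + 23% = 100%.
By spousal attribution (R2), Julia Mbatha is treated as also owning Nadia Leclerc's interest in Larkspur Partners LP, giving 61% + 39% = 100%.
Chain via Ironwood Media Ltd → Cobalt Energy Co. (R1): 100% × 68% × 22% = 14.96% of Silverbay Services GmbH.
Chain via Larkspur Partners LP → Copperline Capital LLC (R1): 100% × 79% × 23% = 18.17% of Silverbay Services GmbH.
Chain via Quarry Logistics SA → Ridgefield Textiles S.p.A. (R1): 60% × 67% × 11% = 4.422% of Silverbay Services GmbH.
Aggregating (R3): 14.96% + 18.17% + 4.422% = 37.552%.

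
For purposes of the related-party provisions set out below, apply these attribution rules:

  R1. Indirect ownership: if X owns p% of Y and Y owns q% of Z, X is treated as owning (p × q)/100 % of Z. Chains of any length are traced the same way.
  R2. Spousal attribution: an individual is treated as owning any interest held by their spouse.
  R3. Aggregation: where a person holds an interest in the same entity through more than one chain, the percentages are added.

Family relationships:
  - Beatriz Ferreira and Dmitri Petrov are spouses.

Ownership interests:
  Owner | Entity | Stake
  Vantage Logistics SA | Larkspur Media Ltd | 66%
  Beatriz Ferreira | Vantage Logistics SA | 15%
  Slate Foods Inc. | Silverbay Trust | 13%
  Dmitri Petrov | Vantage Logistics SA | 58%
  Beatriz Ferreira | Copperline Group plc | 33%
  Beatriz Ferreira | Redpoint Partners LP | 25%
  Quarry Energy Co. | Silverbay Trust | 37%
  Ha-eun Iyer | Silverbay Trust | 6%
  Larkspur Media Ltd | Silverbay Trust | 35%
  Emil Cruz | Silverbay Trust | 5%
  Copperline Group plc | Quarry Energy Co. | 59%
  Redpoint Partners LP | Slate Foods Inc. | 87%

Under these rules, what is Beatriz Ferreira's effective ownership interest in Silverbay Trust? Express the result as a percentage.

26.8944%

By spousal attribution (R2), Beatriz Ferreira is treated as also owning Dmitri Petrov's interest in Vantage Logistics SA, giving 15% + 58% = 73%.
Chain via Vantage Logistics SA → Larkspur Media Ltd (R1): 73% × 66% × 35% = 16.863% of Silverbay Trust.
Chain via Copperline Group plc → Quarry Energy Co. (R1): 33% × 59% × 37% = 7.2039% of Silverbay Trust.
Chain via Redpoint Partners LP → Slate Foods Inc. (R1): 25% × 87% × 13% = 2.8275% of Silverbay Trust.
Aggregating (R3): 16.863% + 7.2039% + 2.8275% = 26.8944%.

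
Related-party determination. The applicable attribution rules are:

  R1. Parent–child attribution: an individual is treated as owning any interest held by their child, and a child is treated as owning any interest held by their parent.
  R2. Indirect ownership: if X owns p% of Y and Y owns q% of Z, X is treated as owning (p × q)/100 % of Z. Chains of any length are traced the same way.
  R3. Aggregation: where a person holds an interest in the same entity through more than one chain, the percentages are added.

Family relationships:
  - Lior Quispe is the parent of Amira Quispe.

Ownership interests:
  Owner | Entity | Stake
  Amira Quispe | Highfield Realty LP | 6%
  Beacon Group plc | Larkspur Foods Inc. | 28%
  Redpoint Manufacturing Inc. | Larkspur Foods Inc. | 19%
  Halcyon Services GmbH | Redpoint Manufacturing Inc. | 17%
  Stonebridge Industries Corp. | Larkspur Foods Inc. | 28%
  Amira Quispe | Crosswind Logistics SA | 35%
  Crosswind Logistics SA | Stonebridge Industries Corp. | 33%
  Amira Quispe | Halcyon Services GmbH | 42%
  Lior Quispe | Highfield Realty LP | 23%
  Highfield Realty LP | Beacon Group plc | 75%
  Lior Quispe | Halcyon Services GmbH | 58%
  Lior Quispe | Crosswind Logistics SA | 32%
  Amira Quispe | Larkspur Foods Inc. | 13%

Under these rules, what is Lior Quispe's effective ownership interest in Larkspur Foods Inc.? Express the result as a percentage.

By parent–child attribution (R1), Lior Quispe is treated as also owning Amira Quispe's interest in Crosswind Logistics SA, giving 32% + 35% = 67%.
By parent–child attribution (R1), Lior Quispe is treated as also owning Amira Quispe's interest in Highfield Realty LP, giving 23% + 6% = 29%.
By parent–child attribution (R1), Lior Quispe is treated as also owning Amira Quispe's interest in Halcyon Services GmbH, giving 58% + 42% = 100%.
By parent–child attribution (R1), Lior Quispe is treated as owning Amira Quispe's 13% interest in Larkspur Foods Inc.
Chain via Crosswind Logistics SA → Stonebridge Industries Corp. (R2): 67% × 33% × 28% = 6.1908% of Larkspur Foods Inc.
Chain via Highfield Realty LP → Beacon Group plc (R2): 29% × 75% × 28% = 6.09% of Larkspur Foods Inc.
Chain via Halcyon Services GmbH → Redpoint Manufacturing Inc. (R2): 100% × 17% × 19% = 3.23% of Larkspur Foods Inc.
Direct interest in Larkspur Foods Inc: 13%.
Aggregating (R3): 6.1908% + 6.09% + 3.23% + 13% = 28.5108%.

28.5108%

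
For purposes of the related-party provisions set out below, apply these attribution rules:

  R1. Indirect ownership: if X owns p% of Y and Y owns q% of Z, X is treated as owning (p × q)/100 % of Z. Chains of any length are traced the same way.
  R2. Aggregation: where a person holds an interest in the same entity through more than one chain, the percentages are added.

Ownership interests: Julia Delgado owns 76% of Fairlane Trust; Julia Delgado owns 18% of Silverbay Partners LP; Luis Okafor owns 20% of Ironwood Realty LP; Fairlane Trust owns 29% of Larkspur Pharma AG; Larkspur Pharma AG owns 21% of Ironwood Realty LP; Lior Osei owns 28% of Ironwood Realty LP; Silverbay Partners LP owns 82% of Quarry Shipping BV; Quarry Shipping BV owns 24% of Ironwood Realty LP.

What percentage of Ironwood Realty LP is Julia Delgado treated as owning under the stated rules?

Chain via Fairlane Trust → Larkspur Pharma AG (R1): 76% × 29% × 21% = 4.6284% of Ironwood Realty LP.
Chain via Silverbay Partners LP → Quarry Shipping BV (R1): 18% × 82% × 24% = 3.5424% of Ironwood Realty LP.
Aggregating (R2): 4.6284% + 3.5424% = 8.1708%.

8.1708%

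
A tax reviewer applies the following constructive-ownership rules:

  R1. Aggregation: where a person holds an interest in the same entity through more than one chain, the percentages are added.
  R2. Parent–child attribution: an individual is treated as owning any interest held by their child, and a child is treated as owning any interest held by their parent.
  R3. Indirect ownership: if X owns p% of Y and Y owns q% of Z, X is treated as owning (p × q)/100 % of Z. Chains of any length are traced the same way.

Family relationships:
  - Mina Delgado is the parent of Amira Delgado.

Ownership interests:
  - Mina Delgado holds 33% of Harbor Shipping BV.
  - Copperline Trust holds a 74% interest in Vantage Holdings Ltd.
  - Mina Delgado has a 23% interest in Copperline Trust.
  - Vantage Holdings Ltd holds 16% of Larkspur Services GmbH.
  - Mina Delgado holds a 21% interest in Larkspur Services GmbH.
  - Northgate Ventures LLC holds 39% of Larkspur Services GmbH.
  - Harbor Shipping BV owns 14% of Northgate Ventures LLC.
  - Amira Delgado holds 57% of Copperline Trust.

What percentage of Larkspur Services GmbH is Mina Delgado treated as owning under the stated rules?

By parent–child attribution (R2), Mina Delgado is treated as also owning Amira Delgado's interest in Copperline Trust, giving 23% + 57% = 80%.
Chain via Copperline Trust → Vantage Holdings Ltd (R3): 80% × 74% × 16% = 9.472% of Larkspur Services GmbH.
Chain via Harbor Shipping BV → Northgate Ventures LLC (R3): 33% × 14% × 39% = 1.8018% of Larkspur Services GmbH.
Direct interest in Larkspur Services GmbH: 21%.
Aggregating (R1): 9.472% + 1.8018% + 21% = 32.2738%.

32.2738%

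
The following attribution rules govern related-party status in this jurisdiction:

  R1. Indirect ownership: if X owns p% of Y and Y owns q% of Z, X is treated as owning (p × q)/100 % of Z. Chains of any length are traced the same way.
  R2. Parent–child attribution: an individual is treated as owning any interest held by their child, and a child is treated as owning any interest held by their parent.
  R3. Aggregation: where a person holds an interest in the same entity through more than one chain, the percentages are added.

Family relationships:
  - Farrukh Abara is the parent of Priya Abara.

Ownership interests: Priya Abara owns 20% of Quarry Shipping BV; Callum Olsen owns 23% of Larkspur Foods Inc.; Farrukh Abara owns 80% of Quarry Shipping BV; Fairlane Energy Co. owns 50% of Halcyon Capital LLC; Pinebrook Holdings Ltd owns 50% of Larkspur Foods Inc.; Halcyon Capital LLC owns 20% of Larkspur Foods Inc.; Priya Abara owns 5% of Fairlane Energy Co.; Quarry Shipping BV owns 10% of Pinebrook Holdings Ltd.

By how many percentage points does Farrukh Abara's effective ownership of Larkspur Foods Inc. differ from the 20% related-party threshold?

By parent–child attribution (R2), Farrukh Abara is treated as also owning Priya Abara's interest in Quarry Shipping BV, giving 80% + 20% = 100%.
By parent–child attribution (R2), Farrukh Abara is treated as owning Priya Abara's 5% interest in Fairlane Energy Co.
Chain via Quarry Shipping BV → Pinebrook Holdings Ltd (R1): 100% × 10% × 50% = 5% of Larkspur Foods Inc.
Chain via Fairlane Energy Co. → Halcyon Capital LLC (R1): 5% × 50% × 20% = 0.5% of Larkspur Foods Inc.
Aggregating (R3): 5% + 0.5% = 5.5%.
5.5% falls short of the 20% threshold by 14.5 percentage points.

14.5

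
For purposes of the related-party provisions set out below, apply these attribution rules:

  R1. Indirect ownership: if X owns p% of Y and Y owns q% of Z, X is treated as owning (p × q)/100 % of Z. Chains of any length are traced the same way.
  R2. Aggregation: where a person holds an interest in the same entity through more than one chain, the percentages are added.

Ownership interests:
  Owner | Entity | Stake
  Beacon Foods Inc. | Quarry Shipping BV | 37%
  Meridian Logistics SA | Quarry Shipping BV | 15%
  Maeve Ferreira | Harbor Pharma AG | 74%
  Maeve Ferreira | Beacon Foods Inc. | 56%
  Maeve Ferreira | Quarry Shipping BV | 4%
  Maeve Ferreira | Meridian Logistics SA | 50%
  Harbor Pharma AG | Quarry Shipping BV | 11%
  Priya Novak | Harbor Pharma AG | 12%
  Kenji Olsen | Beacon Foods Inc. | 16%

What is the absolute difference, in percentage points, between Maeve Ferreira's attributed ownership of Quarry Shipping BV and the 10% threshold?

30.36

Chain via Harbor Pharma AG (R1): 74% × 11% = 8.14% of Quarry Shipping BV.
Chain via Beacon Foods Inc. (R1): 56% × 37% = 20.72% of Quarry Shipping BV.
Chain via Meridian Logistics SA (R1): 50% × 15% = 7.5% of Quarry Shipping BV.
Direct interest in Quarry Shipping BV: 4%.
Aggregating (R2): 8.14% + 20.72% + 7.5% + 4% = 40.36%.
40.36% exceeds the 10% threshold by 30.36 percentage points.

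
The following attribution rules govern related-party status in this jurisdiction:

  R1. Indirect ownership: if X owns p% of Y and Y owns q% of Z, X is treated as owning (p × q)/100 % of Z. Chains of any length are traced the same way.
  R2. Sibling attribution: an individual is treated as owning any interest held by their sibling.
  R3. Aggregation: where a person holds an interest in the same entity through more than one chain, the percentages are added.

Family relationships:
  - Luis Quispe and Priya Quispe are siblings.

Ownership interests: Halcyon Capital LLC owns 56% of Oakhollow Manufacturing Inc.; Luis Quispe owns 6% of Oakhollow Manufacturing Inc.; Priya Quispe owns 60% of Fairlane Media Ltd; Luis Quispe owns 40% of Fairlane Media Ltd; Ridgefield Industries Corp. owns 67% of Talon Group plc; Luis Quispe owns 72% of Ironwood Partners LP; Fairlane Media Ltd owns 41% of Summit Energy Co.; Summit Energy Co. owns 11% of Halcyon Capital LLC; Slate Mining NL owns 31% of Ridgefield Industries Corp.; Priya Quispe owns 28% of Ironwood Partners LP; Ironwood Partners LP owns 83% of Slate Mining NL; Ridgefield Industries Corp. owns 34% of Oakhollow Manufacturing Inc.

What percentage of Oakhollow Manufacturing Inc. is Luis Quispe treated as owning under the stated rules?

By sibling attribution (R2), Luis Quispe is treated as also owning Priya Quispe's interest in Ironwood Partners LP, giving 72% + 28% = 100%.
By sibling attribution (R2), Luis Quispe is treated as also owning Priya Quispe's interest in Fairlane Media Ltd, giving 40% + 60% = 100%.
Chain via Ironwood Partners LP → Slate Mining NL → Ridgefield Industries Corp. (R1): 100% × 83% × 31% × 34% = 8.7482% of Oakhollow Manufacturing Inc.
Chain via Fairlane Media Ltd → Summit Energy Co. → Halcyon Capital LLC (R1): 100% × 41% × 11% × 56% = 2.5256% of Oakhollow Manufacturing Inc.
Direct interest in Oakhollow Manufacturing Inc: 6%.
Aggregating (R3): 8.7482% + 2.5256% + 6% = 17.2738%.

17.2738%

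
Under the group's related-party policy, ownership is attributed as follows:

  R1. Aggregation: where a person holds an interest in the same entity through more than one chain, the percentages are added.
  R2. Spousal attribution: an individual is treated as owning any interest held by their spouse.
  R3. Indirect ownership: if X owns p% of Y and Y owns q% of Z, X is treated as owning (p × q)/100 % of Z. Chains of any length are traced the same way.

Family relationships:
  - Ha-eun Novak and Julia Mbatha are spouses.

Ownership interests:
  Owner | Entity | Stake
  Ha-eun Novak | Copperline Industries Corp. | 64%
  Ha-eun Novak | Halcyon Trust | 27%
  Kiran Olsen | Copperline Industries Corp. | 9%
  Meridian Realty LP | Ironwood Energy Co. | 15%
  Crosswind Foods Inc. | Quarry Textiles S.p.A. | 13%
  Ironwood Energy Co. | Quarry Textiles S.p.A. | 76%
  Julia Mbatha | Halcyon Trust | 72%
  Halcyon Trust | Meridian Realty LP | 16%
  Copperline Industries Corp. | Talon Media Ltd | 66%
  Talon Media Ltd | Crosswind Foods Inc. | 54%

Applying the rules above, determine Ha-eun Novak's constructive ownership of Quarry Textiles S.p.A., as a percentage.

4.771008%

By spousal attribution (R2), Ha-eun Novak is treated as also owning Julia Mbatha's interest in Halcyon Trust, giving 27% + 72% = 99%.
Chain via Copperline Industries Corp. → Talon Media Ltd → Crosswind Foods Inc. (R3): 64% × 66% × 54% × 13% = 2.965248% of Quarry Textiles S.p.A.
Chain via Halcyon Trust → Meridian Realty LP → Ironwood Energy Co. (R3): 99% × 16% × 15% × 76% = 1.80576% of Quarry Textiles S.p.A.
Aggregating (R1): 2.965248% + 1.80576% = 4.771008%.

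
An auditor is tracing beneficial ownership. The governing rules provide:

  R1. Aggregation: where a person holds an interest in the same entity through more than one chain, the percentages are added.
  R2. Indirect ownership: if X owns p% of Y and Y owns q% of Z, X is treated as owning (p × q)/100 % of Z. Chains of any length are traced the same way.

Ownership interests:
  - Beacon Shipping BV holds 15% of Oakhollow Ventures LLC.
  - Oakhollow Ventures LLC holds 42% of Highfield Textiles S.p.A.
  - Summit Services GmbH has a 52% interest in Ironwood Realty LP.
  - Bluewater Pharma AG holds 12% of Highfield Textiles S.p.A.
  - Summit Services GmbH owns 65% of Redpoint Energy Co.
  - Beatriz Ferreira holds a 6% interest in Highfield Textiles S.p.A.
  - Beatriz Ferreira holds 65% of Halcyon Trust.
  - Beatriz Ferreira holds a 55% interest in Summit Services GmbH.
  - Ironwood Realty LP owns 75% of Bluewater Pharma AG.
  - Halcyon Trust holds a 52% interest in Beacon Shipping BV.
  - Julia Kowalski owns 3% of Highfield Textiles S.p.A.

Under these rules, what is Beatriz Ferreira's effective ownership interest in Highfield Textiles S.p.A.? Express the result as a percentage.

Chain via Summit Services GmbH → Ironwood Realty LP → Bluewater Pharma AG (R2): 55% × 52% × 75% × 12% = 2.574% of Highfield Textiles S.p.A.
Chain via Halcyon Trust → Beacon Shipping BV → Oakhollow Ventures LLC (R2): 65% × 52% × 15% × 42% = 2.1294% of Highfield Textiles S.p.A.
Direct interest in Highfield Textiles S.p.A: 6%.
Aggregating (R1): 2.574% + 2.1294% + 6% = 10.7034%.

10.7034%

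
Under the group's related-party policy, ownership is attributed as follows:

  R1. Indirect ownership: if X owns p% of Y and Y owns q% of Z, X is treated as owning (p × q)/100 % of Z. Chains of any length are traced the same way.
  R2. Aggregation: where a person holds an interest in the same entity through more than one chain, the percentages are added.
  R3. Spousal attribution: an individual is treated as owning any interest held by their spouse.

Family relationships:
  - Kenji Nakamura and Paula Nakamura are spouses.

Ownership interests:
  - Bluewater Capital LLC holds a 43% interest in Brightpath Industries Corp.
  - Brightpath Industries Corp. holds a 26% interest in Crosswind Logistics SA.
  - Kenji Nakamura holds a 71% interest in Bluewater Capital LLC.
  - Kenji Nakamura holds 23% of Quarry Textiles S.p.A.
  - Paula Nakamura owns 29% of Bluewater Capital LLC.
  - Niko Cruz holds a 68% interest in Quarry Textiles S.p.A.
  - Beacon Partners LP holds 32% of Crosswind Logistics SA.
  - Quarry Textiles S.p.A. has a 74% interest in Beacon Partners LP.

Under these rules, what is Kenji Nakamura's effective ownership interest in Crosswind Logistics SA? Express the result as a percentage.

16.6264%

By spousal attribution (R3), Kenji Nakamura is treated as also owning Paula Nakamura's interest in Bluewater Capital LLC, giving 71% + 29% = 100%.
Chain via Bluewater Capital LLC → Brightpath Industries Corp. (R1): 100% × 43% × 26% = 11.18% of Crosswind Logistics SA.
Chain via Quarry Textiles S.p.A. → Beacon Partners LP (R1): 23% × 74% × 32% = 5.4464% of Crosswind Logistics SA.
Aggregating (R2): 11.18% + 5.4464% = 16.6264%.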